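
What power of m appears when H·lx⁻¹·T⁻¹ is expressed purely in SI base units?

4

H = Wb/A (inductance = flux per current),
    = kg·m²·s⁻²·A⁻².
lx = lm/m² (illuminance = luminous flux per area),
    = m⁻²·cd.
So lx⁻¹ = m²·cd⁻¹.
T = Wb/m² (flux density = flux per area),
    = kg·s⁻²·A⁻¹.
So T⁻¹ = kg⁻¹·s²·A.
Combining: H·lx⁻¹·T⁻¹ = (kg·m²·s⁻²·A⁻²) · (m²·cd⁻¹) · (kg⁻¹·s²·A) = m⁴·A⁻¹·cd⁻¹.
The exponent of m is 4.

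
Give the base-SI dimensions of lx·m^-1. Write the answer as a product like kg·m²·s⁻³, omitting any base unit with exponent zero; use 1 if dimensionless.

m⁻³·cd

lx = m⁻²·cd.
Combining: lx·m⁻¹ = (m⁻²·cd) · m⁻¹ = m⁻³·cd.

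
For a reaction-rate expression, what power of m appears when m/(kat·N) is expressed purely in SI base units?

0

kat = mol/s = s⁻¹·mol (catalytic activity).
So kat⁻¹ = s·mol⁻¹.
N = kg·m/s² = kg·m·s⁻² (force = mass × acceleration).
So N⁻¹ = kg⁻¹·m⁻¹·s².
Combining: kat⁻¹·m·N⁻¹ = (s·mol⁻¹) · m · (kg⁻¹·m⁻¹·s²) = kg⁻¹·s³·mol⁻¹.
The exponent of m is 0.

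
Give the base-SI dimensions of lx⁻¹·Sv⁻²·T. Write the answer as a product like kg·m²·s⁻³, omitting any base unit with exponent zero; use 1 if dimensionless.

kg·m⁻²·s²·A⁻¹·cd⁻¹

lx = m⁻²·cd.
So lx⁻¹ = m²·cd⁻¹.
Sv = m²·s⁻².
So Sv⁻² = m⁻⁴·s⁴.
T = kg·s⁻²·A⁻¹.
Combining: lx⁻¹·Sv⁻²·T = (m²·cd⁻¹) · (m⁻⁴·s⁴) · (kg·s⁻²·A⁻¹) = kg·m⁻²·s²·A⁻¹·cd⁻¹.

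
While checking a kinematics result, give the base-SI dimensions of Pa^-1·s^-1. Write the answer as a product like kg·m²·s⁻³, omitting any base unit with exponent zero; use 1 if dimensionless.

Pa = kg·m⁻¹·s⁻².
So Pa⁻¹ = kg⁻¹·m·s².
Combining: Pa⁻¹·s⁻¹ = (kg⁻¹·m·s²) · s⁻¹ = kg⁻¹·m·s.

kg⁻¹·m·s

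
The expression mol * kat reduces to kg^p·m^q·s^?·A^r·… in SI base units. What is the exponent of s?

-1

kat = mol/s = s⁻¹·mol (catalytic activity).
Combining: mol·kat = mol · (s⁻¹·mol) = s⁻¹·mol².
The exponent of s is -1.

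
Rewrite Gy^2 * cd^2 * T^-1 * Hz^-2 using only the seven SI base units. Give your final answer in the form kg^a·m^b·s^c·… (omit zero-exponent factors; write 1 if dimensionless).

Gy = J/kg (absorbed dose = energy per mass),
    = m²·s⁻².
So Gy² = m⁴·s⁻⁴.
T = Wb/m² (flux density = flux per area),
    = kg·s⁻²·A⁻¹.
So T⁻¹ = kg⁻¹·s²·A.
Hz = 1/s = s⁻¹ (frequency is cycles per second).
So Hz⁻² = s².
Combining: Gy²·cd²·T⁻¹·Hz⁻² = (m⁴·s⁻⁴) · cd² · (kg⁻¹·s²·A) · s² = kg⁻¹·m⁴·A·cd².

kg⁻¹·m⁴·A·cd²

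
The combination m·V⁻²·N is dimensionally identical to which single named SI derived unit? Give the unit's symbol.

F

V = W/A (potential = power per current),
    = kg·m²·s⁻³·A⁻¹.
So V⁻² = kg⁻²·m⁻⁴·s⁶·A².
N = kg·m/s² = kg·m·s⁻² (force = mass × acceleration).
Combining: m·V⁻²·N = m · (kg⁻²·m⁻⁴·s⁶·A²) · (kg·m·s⁻²) = kg⁻¹·m⁻²·s⁴·A².
kg⁻¹·m⁻²·s⁴·A² is the base-SI form of the farad.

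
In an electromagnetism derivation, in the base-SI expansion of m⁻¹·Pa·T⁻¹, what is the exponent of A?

Pa = N/m² (pressure = force per area),
    = kg·m⁻¹·s⁻².
T = Wb/m² (flux density = flux per area),
    = kg·s⁻²·A⁻¹.
So T⁻¹ = kg⁻¹·s²·A.
Combining: m⁻¹·Pa·T⁻¹ = m⁻¹ · (kg·m⁻¹·s⁻²) · (kg⁻¹·s²·A) = m⁻²·A.
The exponent of A is 1.

1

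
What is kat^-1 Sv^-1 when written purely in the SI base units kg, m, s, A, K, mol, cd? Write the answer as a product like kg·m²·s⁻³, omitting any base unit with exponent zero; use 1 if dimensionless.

m⁻²·s³·mol⁻¹

kat = mol/s = s⁻¹·mol (catalytic activity).
So kat⁻¹ = s·mol⁻¹.
Sv = J/kg (equivalent dose = energy per mass),
    = m²·s⁻².
So Sv⁻¹ = m⁻²·s².
Combining: kat⁻¹·Sv⁻¹ = (s·mol⁻¹) · (m⁻²·s²) = m⁻²·s³·mol⁻¹.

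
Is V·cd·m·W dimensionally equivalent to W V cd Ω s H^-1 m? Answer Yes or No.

Yes

Left side:
  V = W/A (potential = power per current),
      = kg·m²·s⁻³·A⁻¹.
  W = J/s (power = energy per time),
      = kg·m²·s⁻³.
  Combining: V·cd·m·W = (kg·m²·s⁻³·A⁻¹) · cd · m · (kg·m²·s⁻³) = kg²·m⁵·s⁻⁶·A⁻¹·cd.
Right side:
  W = J/s (power = energy per time),
      = kg·m²·s⁻³.
  V = W/A (potential = power per current),
      = kg·m²·s⁻³·A⁻¹.
  Ω = V/A (resistance = voltage per current),
      = kg·m²·s⁻³·A⁻².
  H = Wb/A (inductance = flux per current),
      = kg·m²·s⁻²·A⁻².
  So H⁻¹ = kg⁻¹·m⁻²·s²·A².
  Combining: W·V·cd·Ω·s·H⁻¹·m = (kg·m²·s⁻³) · (kg·m²·s⁻³·A⁻¹) · cd · (kg·m²·s⁻³·A⁻²) · s · (kg⁻¹·m⁻²·s²·A²) · m = kg²·m⁵·s⁻⁶·A⁻¹·cd.
Both reduce to kg²·m⁵·s⁻⁶·A⁻¹·cd.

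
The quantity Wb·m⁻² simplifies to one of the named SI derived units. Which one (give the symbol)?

T

Wb = V·s (flux: a volt is a weber per second),
    = kg·m²·s⁻²·A⁻¹.
Combining: Wb·m⁻² = (kg·m²·s⁻²·A⁻¹) · m⁻² = kg·s⁻²·A⁻¹.
kg·s⁻²·A⁻¹ is the base-SI form of the tesla.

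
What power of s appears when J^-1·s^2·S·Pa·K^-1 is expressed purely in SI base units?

5

J = N·m (work = force × distance),
    = kg·m²·s⁻².
So J⁻¹ = kg⁻¹·m⁻²·s².
S = 1/Ω (conductance is reciprocal resistance),
    = kg⁻¹·m⁻²·s³·A².
Pa = N/m² (pressure = force per area),
    = kg·m⁻¹·s⁻².
Combining: J⁻¹·s²·S·Pa·K⁻¹ = (kg⁻¹·m⁻²·s²) · s² · (kg⁻¹·m⁻²·s³·A²) · (kg·m⁻¹·s⁻²) · K⁻¹ = kg⁻¹·m⁻⁵·s⁵·A²·K⁻¹.
The exponent of s is 5.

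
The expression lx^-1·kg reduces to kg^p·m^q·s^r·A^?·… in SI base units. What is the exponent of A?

0

lx = lm/m² (illuminance = luminous flux per area),
    = m⁻²·cd.
So lx⁻¹ = m²·cd⁻¹.
Combining: lx⁻¹·kg = (m²·cd⁻¹) · kg = kg·m²·cd⁻¹.
The exponent of A is 0.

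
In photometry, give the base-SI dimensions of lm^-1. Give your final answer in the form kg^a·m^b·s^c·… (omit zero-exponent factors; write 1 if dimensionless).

lm = cd.
So lm⁻¹ = cd⁻¹.

cd⁻¹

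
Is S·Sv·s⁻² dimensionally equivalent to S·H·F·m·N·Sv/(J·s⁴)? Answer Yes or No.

Yes

Left side:
  S = 1/Ω (conductance is reciprocal resistance),
      = kg⁻¹·m⁻²·s³·A².
  Sv = J/kg (equivalent dose = energy per mass),
      = m²·s⁻².
  Combining: S·Sv·s⁻² = (kg⁻¹·m⁻²·s³·A²) · (m²·s⁻²) · s⁻² = kg⁻¹·s⁻¹·A².
Right side:
  S = 1/Ω (conductance is reciprocal resistance),
      = kg⁻¹·m⁻²·s³·A².
  J = N·m (work = force × distance),
      = kg·m²·s⁻².
  So J⁻¹ = kg⁻¹·m⁻²·s².
  H = Wb/A (inductance = flux per current),
      = kg·m²·s⁻²·A⁻².
  F = C/V (capacitance = charge per voltage),
      = A·s/(kg·m²·s⁻³·A⁻¹) (substituting C and V),
      = kg⁻¹·m⁻²·s⁴·A².
  N = kg·m/s² = kg·m·s⁻² (force = mass × acceleration).
  Sv = J/kg (equivalent dose = energy per mass),
      = m²·s⁻².
  Combining: S·J⁻¹·H·F·m·N·Sv·s⁻⁴ = (kg⁻¹·m⁻²·s³·A²) · (kg⁻¹·m⁻²·s²) · (kg·m²·s⁻²·A⁻²) · (kg⁻¹·m⁻²·s⁴·A²) · m · (kg·m·s⁻²) · (m²·s⁻²) · s⁻⁴ = kg⁻¹·s⁻¹·A².
Both reduce to kg⁻¹·s⁻¹·A².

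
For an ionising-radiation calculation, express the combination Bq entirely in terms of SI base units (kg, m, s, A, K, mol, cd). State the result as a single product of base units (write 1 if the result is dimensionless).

s⁻¹

Bq = 1/s = s⁻¹ (activity is decays per second).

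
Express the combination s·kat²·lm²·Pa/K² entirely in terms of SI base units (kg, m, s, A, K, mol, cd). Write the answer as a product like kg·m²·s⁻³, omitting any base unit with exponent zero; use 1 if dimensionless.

kg·m⁻¹·s⁻³·K⁻²·mol²·cd²

kat = s⁻¹·mol.
So kat² = s⁻²·mol².
lm = cd.
So lm² = cd².
Pa = kg·m⁻¹·s⁻².
Combining: s·kat²·K⁻²·lm²·Pa = s · (s⁻²·mol²) · K⁻² · cd² · (kg·m⁻¹·s⁻²) = kg·m⁻¹·s⁻³·K⁻²·mol²·cd².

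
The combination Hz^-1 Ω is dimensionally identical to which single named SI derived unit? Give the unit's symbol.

H

Hz = s⁻¹.
So Hz⁻¹ = s.
Ω = kg·m²·s⁻³·A⁻².
Combining: Hz⁻¹·Ω = s · (kg·m²·s⁻³·A⁻²) = kg·m²·s⁻²·A⁻².
kg·m²·s⁻²·A⁻² is the base-SI form of the henry.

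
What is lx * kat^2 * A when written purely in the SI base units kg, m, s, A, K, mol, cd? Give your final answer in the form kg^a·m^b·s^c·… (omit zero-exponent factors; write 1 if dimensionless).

m⁻²·s⁻²·A·mol²·cd

lx = lm/m² (illuminance = luminous flux per area),
    = m⁻²·cd.
kat = mol/s = s⁻¹·mol (catalytic activity).
So kat² = s⁻²·mol².
Combining: lx·kat²·A = (m⁻²·cd) · (s⁻²·mol²) · A = m⁻²·s⁻²·A·mol²·cd.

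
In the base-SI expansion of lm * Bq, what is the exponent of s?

-1

lm = cd.
Bq = s⁻¹.
Combining: lm·Bq = cd · s⁻¹ = s⁻¹·cd.
The exponent of s is -1.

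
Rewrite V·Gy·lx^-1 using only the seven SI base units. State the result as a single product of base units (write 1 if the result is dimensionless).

kg·m⁶·s⁻⁵·A⁻¹·cd⁻¹

V = W/A (potential = power per current),
    = kg·m²·s⁻³·A⁻¹.
Gy = J/kg (absorbed dose = energy per mass),
    = m²·s⁻².
lx = lm/m² (illuminance = luminous flux per area),
    = m⁻²·cd.
So lx⁻¹ = m²·cd⁻¹.
Combining: V·Gy·lx⁻¹ = (kg·m²·s⁻³·A⁻¹) · (m²·s⁻²) · (m²·cd⁻¹) = kg·m⁶·s⁻⁵·A⁻¹·cd⁻¹.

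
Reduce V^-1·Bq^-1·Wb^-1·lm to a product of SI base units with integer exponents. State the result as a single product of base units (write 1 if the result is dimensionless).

V = W/A (potential = power per current),
    = kg·m²·s⁻³·A⁻¹.
So V⁻¹ = kg⁻¹·m⁻²·s³·A.
Bq = 1/s = s⁻¹ (activity is decays per second).
So Bq⁻¹ = s.
Wb = V·s (flux: a volt is a weber per second),
    = kg·m²·s⁻²·A⁻¹.
So Wb⁻¹ = kg⁻¹·m⁻²·s²·A.
lm = cd·sr = cd (luminous flux; sr is dimensionless).
Combining: V⁻¹·Bq⁻¹·Wb⁻¹·lm = (kg⁻¹·m⁻²·s³·A) · s · (kg⁻¹·m⁻²·s²·A) · cd = kg⁻²·m⁻⁴·s⁶·A²·cd.

kg⁻²·m⁻⁴·s⁶·A²·cd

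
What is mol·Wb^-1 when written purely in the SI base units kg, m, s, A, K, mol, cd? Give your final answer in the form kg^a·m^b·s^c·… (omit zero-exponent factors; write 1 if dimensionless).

kg⁻¹·m⁻²·s²·A·mol

Wb = kg·m²·s⁻²·A⁻¹.
So Wb⁻¹ = kg⁻¹·m⁻²·s²·A.
Combining: mol·Wb⁻¹ = mol · (kg⁻¹·m⁻²·s²·A) = kg⁻¹·m⁻²·s²·A·mol.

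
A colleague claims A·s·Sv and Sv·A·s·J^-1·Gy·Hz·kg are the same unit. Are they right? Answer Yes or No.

Left side:
  Sv = J/kg (equivalent dose = energy per mass),
      = m²·s⁻².
  Combining: A·s·Sv = A · s · (m²·s⁻²) = m²·s⁻¹·A.
Right side:
  Sv = J/kg (equivalent dose = energy per mass),
      = m²·s⁻².
  J = N·m (work = force × distance),
      = kg·m²·s⁻².
  So J⁻¹ = kg⁻¹·m⁻²·s².
  Gy = J/kg (absorbed dose = energy per mass),
      = m²·s⁻².
  Hz = 1/s = s⁻¹ (frequency is cycles per second).
  Combining: Sv·A·s·J⁻¹·Gy·Hz·kg = (m²·s⁻²) · A · s · (kg⁻¹·m⁻²·s²) · (m²·s⁻²) · s⁻¹ · kg = m²·s⁻²·A.
Left is m²·s⁻¹·A; right is m²·s⁻²·A — different.

No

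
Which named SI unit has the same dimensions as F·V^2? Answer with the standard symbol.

J

F = kg⁻¹·m⁻²·s⁴·A².
V = kg·m²·s⁻³·A⁻¹.
So V² = kg²·m⁴·s⁻⁶·A⁻².
Combining: F·V² = (kg⁻¹·m⁻²·s⁴·A²) · (kg²·m⁴·s⁻⁶·A⁻²) = kg·m²·s⁻².
kg·m²·s⁻² is the base-SI form of the joule.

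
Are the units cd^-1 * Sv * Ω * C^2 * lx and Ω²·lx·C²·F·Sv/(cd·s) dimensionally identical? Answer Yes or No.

Left side:
  Sv = J/kg (equivalent dose = energy per mass),
      = m²·s⁻².
  Ω = V/A (resistance = voltage per current),
      = kg·m²·s⁻³·A⁻².
  C = A·s = s·A (charge = current × time).
  So C² = s²·A².
  lx = lm/m² (illuminance = luminous flux per area),
      = m⁻²·cd.
  Combining: cd⁻¹·Sv·Ω·C²·lx = cd⁻¹ · (m²·s⁻²) · (kg·m²·s⁻³·A⁻²) · (s²·A²) · (m⁻²·cd) = kg·m²·s⁻³.
Right side:
  Ω = V/A (resistance = voltage per current),
      = kg·m²·s⁻³·A⁻².
  So Ω² = kg²·m⁴·s⁻⁶·A⁻⁴.
  lx = lm/m² (illuminance = luminous flux per area),
      = m⁻²·cd.
  C = A·s = s·A (charge = current × time).
  So C² = s²·A².
  F = C/V (capacitance = charge per voltage),
      = A·s/(kg·m²·s⁻³·A⁻¹) (substituting C and V),
      = kg⁻¹·m⁻²·s⁴·A².
  Sv = J/kg (equivalent dose = energy per mass),
      = m²·s⁻².
  Combining: Ω²·cd⁻¹·lx·C²·F·s⁻¹·Sv = (kg²·m⁴·s⁻⁶·A⁻⁴) · cd⁻¹ · (m⁻²·cd) · (s²·A²) · (kg⁻¹·m⁻²·s⁴·A²) · s⁻¹ · (m²·s⁻²) = kg·m²·s⁻³.
Both reduce to kg·m²·s⁻³.

Yes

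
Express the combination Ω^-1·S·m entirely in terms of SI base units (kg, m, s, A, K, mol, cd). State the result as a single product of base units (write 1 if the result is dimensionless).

Ω = kg·m²·s⁻³·A⁻².
So Ω⁻¹ = kg⁻¹·m⁻²·s³·A².
S = kg⁻¹·m⁻²·s³·A².
Combining: Ω⁻¹·S·m = (kg⁻¹·m⁻²·s³·A²) · (kg⁻¹·m⁻²·s³·A²) · m = kg⁻²·m⁻³·s⁶·A⁴.

kg⁻²·m⁻³·s⁶·A⁴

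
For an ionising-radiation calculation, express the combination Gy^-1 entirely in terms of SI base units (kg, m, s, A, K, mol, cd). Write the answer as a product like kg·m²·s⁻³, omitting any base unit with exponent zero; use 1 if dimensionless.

m⁻²·s²

Gy = m²·s⁻².
So Gy⁻¹ = m⁻²·s².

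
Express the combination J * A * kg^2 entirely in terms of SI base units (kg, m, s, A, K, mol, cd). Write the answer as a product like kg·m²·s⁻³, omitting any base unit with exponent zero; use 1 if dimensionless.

J = N·m (work = force × distance),
    = kg·m²·s⁻².
Combining: J·A·kg² = (kg·m²·s⁻²) · A · kg² = kg³·m²·s⁻²·A.

kg³·m²·s⁻²·A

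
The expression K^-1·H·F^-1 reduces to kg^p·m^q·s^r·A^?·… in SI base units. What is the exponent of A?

-4

H = Wb/A (inductance = flux per current),
    = kg·m²·s⁻²·A⁻².
F = C/V (capacitance = charge per voltage),
    = A·s/(kg·m²·s⁻³·A⁻¹) (substituting C and V),
    = kg⁻¹·m⁻²·s⁴·A².
So F⁻¹ = kg·m²·s⁻⁴·A⁻².
Combining: K⁻¹·H·F⁻¹ = K⁻¹ · (kg·m²·s⁻²·A⁻²) · (kg·m²·s⁻⁴·A⁻²) = kg²·m⁴·s⁻⁶·A⁻⁴·K⁻¹.
The exponent of A is -4.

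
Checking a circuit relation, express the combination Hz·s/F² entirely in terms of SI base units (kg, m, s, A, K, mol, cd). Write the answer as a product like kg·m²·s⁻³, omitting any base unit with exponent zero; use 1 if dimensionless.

kg²·m⁴·s⁻⁸·A⁻⁴

Hz = s⁻¹.
F = kg⁻¹·m⁻²·s⁴·A².
So F⁻² = kg²·m⁴·s⁻⁸·A⁻⁴.
Combining: Hz·s·F⁻² = s⁻¹ · s · (kg²·m⁴·s⁻⁸·A⁻⁴) = kg²·m⁴·s⁻⁸·A⁻⁴.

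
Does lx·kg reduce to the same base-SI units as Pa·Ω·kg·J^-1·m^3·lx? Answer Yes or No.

No

Left side:
  lx = m⁻²·cd.
  Combining: lx·kg = (m⁻²·cd) · kg = kg·m⁻²·cd.
Right side:
  Pa = N/m² (pressure = force per area),
      = kg·m⁻¹·s⁻².
  Ω = V/A (resistance = voltage per current),
      = kg·m²·s⁻³·A⁻².
  J = N·m (work = force × distance),
      = kg·m²·s⁻².
  So J⁻¹ = kg⁻¹·m⁻²·s².
  lx = lm/m² (illuminance = luminous flux per area),
      = m⁻²·cd.
  Combining: Pa·Ω·kg·J⁻¹·m³·lx = (kg·m⁻¹·s⁻²) · (kg·m²·s⁻³·A⁻²) · kg · (kg⁻¹·m⁻²·s²) · m³ · (m⁻²·cd) = kg²·s⁻³·A⁻²·cd.
Left is kg·m⁻²·cd; right is kg²·s⁻³·A⁻²·cd — different.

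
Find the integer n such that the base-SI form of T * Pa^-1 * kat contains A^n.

T = kg·s⁻²·A⁻¹.
Pa = kg·m⁻¹·s⁻².
So Pa⁻¹ = kg⁻¹·m·s².
kat = s⁻¹·mol.
Combining: T·Pa⁻¹·kat = (kg·s⁻²·A⁻¹) · (kg⁻¹·m·s²) · (s⁻¹·mol) = m·s⁻¹·A⁻¹·mol.
The exponent of A is -1.

-1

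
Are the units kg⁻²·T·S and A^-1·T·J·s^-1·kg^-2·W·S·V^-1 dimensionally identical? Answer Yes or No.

Left side:
  T = kg·s⁻²·A⁻¹.
  S = kg⁻¹·m⁻²·s³·A².
  Combining: kg⁻²·T·S = kg⁻² · (kg·s⁻²·A⁻¹) · (kg⁻¹·m⁻²·s³·A²) = kg⁻²·m⁻²·s·A.
Right side:
  T = Wb/m² (flux density = flux per area),
      = kg·s⁻²·A⁻¹.
  J = N·m (work = force × distance),
      = kg·m²·s⁻².
  W = J/s (power = energy per time),
      = kg·m²·s⁻³.
  S = 1/Ω (conductance is reciprocal resistance),
      = kg⁻¹·m⁻²·s³·A².
  V = W/A (potential = power per current),
      = kg·m²·s⁻³·A⁻¹.
  So V⁻¹ = kg⁻¹·m⁻²·s³·A.
  Combining: A⁻¹·T·J·s⁻¹·kg⁻²·W·S·V⁻¹ = A⁻¹ · (kg·s⁻²·A⁻¹) · (kg·m²·s⁻²) · s⁻¹ · kg⁻² · (kg·m²·s⁻³) · (kg⁻¹·m⁻²·s³·A²) · (kg⁻¹·m⁻²·s³·A) = kg⁻¹·s⁻²·A.
Left is kg⁻²·m⁻²·s·A; right is kg⁻¹·s⁻²·A — different.

No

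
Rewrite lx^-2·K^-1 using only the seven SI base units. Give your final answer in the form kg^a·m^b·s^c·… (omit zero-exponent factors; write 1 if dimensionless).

lx = m⁻²·cd.
So lx⁻² = m⁴·cd⁻².
Combining: lx⁻²·K⁻¹ = (m⁴·cd⁻²) · K⁻¹ = m⁴·K⁻¹·cd⁻².

m⁴·K⁻¹·cd⁻²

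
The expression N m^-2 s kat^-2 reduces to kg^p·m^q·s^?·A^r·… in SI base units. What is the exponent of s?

N = kg·m·s⁻².
kat = s⁻¹·mol.
So kat⁻² = s²·mol⁻².
Combining: N·m⁻²·s·kat⁻² = (kg·m·s⁻²) · m⁻² · s · (s²·mol⁻²) = kg·m⁻¹·s·mol⁻².
The exponent of s is 1.

1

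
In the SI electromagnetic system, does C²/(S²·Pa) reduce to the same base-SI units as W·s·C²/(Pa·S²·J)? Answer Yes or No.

Yes

Left side:
  C = s·A.
  So C² = s²·A².
  S = kg⁻¹·m⁻²·s³·A².
  So S⁻² = kg²·m⁴·s⁻⁶·A⁻⁴.
  Pa = kg·m⁻¹·s⁻².
  So Pa⁻¹ = kg⁻¹·m·s².
  Combining: C²·S⁻²·Pa⁻¹ = (s²·A²) · (kg²·m⁴·s⁻⁶·A⁻⁴) · (kg⁻¹·m·s²) = kg·m⁵·s⁻²·A⁻².
Right side:
  W = J/s (power = energy per time),
      = kg·m²·s⁻³.
  Pa = N/m² (pressure = force per area),
      = kg·m⁻¹·s⁻².
  So Pa⁻¹ = kg⁻¹·m·s².
  C = A·s = s·A (charge = current × time).
  So C² = s²·A².
  S = 1/Ω (conductance is reciprocal resistance),
      = kg⁻¹·m⁻²·s³·A².
  So S⁻² = kg²·m⁴·s⁻⁶·A⁻⁴.
  J = N·m (work = force × distance),
      = kg·m²·s⁻².
  So J⁻¹ = kg⁻¹·m⁻²·s².
  Combining: W·s·Pa⁻¹·C²·S⁻²·J⁻¹ = (kg·m²·s⁻³) · s · (kg⁻¹·m·s²) · (s²·A²) · (kg²·m⁴·s⁻⁶·A⁻⁴) · (kg⁻¹·m⁻²·s²) = kg·m⁵·s⁻²·A⁻².
Both reduce to kg·m⁵·s⁻²·A⁻².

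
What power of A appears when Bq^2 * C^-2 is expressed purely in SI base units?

Bq = s⁻¹.
So Bq² = s⁻².
C = s·A.
So C⁻² = s⁻²·A⁻².
Combining: Bq²·C⁻² = s⁻² · (s⁻²·A⁻²) = s⁻⁴·A⁻².
The exponent of A is -2.

-2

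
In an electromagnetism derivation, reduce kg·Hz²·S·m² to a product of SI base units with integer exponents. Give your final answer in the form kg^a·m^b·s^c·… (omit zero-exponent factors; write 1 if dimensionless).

Hz = 1/s = s⁻¹ (frequency is cycles per second).
So Hz² = s⁻².
S = 1/Ω (conductance is reciprocal resistance),
    = kg⁻¹·m⁻²·s³·A².
Combining: kg·Hz²·S·m² = kg · s⁻² · (kg⁻¹·m⁻²·s³·A²) · m² = s·A².

s·A²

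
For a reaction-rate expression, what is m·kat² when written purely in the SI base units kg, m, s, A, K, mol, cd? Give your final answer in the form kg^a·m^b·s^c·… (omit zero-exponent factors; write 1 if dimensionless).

m·s⁻²·mol²

kat = mol/s = s⁻¹·mol (catalytic activity).
So kat² = s⁻²·mol².
Combining: m·kat² = m · (s⁻²·mol²) = m·s⁻²·mol².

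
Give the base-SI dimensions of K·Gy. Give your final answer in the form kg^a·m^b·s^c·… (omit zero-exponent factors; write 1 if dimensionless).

m²·s⁻²·K

Gy = J/kg (absorbed dose = energy per mass),
    = m²·s⁻².
Combining: K·Gy = K · (m²·s⁻²) = m²·s⁻²·K.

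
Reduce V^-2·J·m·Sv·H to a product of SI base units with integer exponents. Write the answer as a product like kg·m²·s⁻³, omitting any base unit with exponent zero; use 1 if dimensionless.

m³

V = W/A (potential = power per current),
    = kg·m²·s⁻³·A⁻¹.
So V⁻² = kg⁻²·m⁻⁴·s⁶·A².
J = N·m (work = force × distance),
    = kg·m²·s⁻².
Sv = J/kg (equivalent dose = energy per mass),
    = m²·s⁻².
H = Wb/A (inductance = flux per current),
    = kg·m²·s⁻²·A⁻².
Combining: V⁻²·J·m·Sv·H = (kg⁻²·m⁻⁴·s⁶·A²) · (kg·m²·s⁻²) · m · (m²·s⁻²) · (kg·m²·s⁻²·A⁻²) = m³.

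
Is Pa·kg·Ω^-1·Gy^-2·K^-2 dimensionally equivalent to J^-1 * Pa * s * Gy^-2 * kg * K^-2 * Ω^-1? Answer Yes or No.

Left side:
  Pa = N/m² (pressure = force per area),
      = kg·m⁻¹·s⁻².
  Ω = V/A (resistance = voltage per current),
      = kg·m²·s⁻³·A⁻².
  So Ω⁻¹ = kg⁻¹·m⁻²·s³·A².
  Gy = J/kg (absorbed dose = energy per mass),
      = m²·s⁻².
  So Gy⁻² = m⁻⁴·s⁴.
  Combining: Pa·kg·Ω⁻¹·Gy⁻²·K⁻² = (kg·m⁻¹·s⁻²) · kg · (kg⁻¹·m⁻²·s³·A²) · (m⁻⁴·s⁴) · K⁻² = kg·m⁻⁷·s⁵·A²·K⁻².
Right side:
  J = kg·m²·s⁻².
  So J⁻¹ = kg⁻¹·m⁻²·s².
  Pa = kg·m⁻¹·s⁻².
  Gy = m²·s⁻².
  So Gy⁻² = m⁻⁴·s⁴.
  Ω = kg·m²·s⁻³·A⁻².
  So Ω⁻¹ = kg⁻¹·m⁻²·s³·A².
  Combining: J⁻¹·Pa·s·Gy⁻²·kg·K⁻²·Ω⁻¹ = (kg⁻¹·m⁻²·s²) · (kg·m⁻¹·s⁻²) · s · (m⁻⁴·s⁴) · kg · K⁻² · (kg⁻¹·m⁻²·s³·A²) = m⁻⁹·s⁸·A²·K⁻².
Left is kg·m⁻⁷·s⁵·A²·K⁻²; right is m⁻⁹·s⁸·A²·K⁻² — different.

No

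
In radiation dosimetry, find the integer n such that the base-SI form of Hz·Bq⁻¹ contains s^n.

Hz = 1/s = s⁻¹ (frequency is cycles per second).
Bq = 1/s = s⁻¹ (activity is decays per second).
So Bq⁻¹ = s.
Combining: Hz·Bq⁻¹ = s⁻¹ · s = 1.
The exponent of s is 0.

0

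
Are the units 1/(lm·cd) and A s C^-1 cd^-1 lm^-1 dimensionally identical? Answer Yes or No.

Yes

Left side:
  lm = cd.
  So lm⁻¹ = cd⁻¹.
  Combining: lm⁻¹·cd⁻¹ = cd⁻¹ · cd⁻¹ = cd⁻².
Right side:
  C = s·A.
  So C⁻¹ = s⁻¹·A⁻¹.
  lm = cd.
  So lm⁻¹ = cd⁻¹.
  Combining: A·s·C⁻¹·cd⁻¹·lm⁻¹ = A · s · (s⁻¹·A⁻¹) · cd⁻¹ · cd⁻¹ = cd⁻².
Both reduce to cd⁻².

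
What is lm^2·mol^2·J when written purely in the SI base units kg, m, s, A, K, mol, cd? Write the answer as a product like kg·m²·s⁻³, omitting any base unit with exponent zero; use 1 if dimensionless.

lm = cd·sr = cd (luminous flux; sr is dimensionless).
So lm² = cd².
J = N·m (work = force × distance),
    = kg·m²·s⁻².
Combining: lm²·mol²·J = cd² · mol² · (kg·m²·s⁻²) = kg·m²·s⁻²·mol²·cd².

kg·m²·s⁻²·mol²·cd²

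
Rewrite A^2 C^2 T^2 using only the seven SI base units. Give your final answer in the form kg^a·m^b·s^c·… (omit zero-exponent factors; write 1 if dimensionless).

C = A·s = s·A (charge = current × time).
So C² = s²·A².
T = Wb/m² (flux density = flux per area),
    = kg·s⁻²·A⁻¹.
So T² = kg²·s⁻⁴·A⁻².
Combining: A²·C²·T² = A² · (s²·A²) · (kg²·s⁻⁴·A⁻²) = kg²·s⁻²·A².

kg²·s⁻²·A²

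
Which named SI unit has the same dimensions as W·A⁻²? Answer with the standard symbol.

W = J/s (power = energy per time),
    = kg·m²·s⁻³.
Combining: W·A⁻² = (kg·m²·s⁻³) · A⁻² = kg·m²·s⁻³·A⁻².
kg·m²·s⁻³·A⁻² is the base-SI form of the ohm.

Ω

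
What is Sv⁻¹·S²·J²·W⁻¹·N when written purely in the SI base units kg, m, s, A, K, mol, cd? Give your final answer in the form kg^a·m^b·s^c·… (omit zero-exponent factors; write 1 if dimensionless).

m⁻³·s⁵·A⁴

Sv = J/kg (equivalent dose = energy per mass),
    = m²·s⁻².
So Sv⁻¹ = m⁻²·s².
S = 1/Ω (conductance is reciprocal resistance),
    = kg⁻¹·m⁻²·s³·A².
So S² = kg⁻²·m⁻⁴·s⁶·A⁴.
J = N·m (work = force × distance),
    = kg·m²·s⁻².
So J² = kg²·m⁴·s⁻⁴.
W = J/s (power = energy per time),
    = kg·m²·s⁻³.
So W⁻¹ = kg⁻¹·m⁻²·s³.
N = kg·m/s² = kg·m·s⁻² (force = mass × acceleration).
Combining: Sv⁻¹·S²·J²·W⁻¹·N = (m⁻²·s²) · (kg⁻²·m⁻⁴·s⁶·A⁴) · (kg²·m⁴·s⁻⁴) · (kg⁻¹·m⁻²·s³) · (kg·m·s⁻²) = m⁻³·s⁵·A⁴.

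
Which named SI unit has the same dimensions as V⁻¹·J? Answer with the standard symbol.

C

V = W/A (potential = power per current),
    = kg·m²·s⁻³·A⁻¹.
So V⁻¹ = kg⁻¹·m⁻²·s³·A.
J = N·m (work = force × distance),
    = kg·m²·s⁻².
Combining: V⁻¹·J = (kg⁻¹·m⁻²·s³·A) · (kg·m²·s⁻²) = s·A.
s·A is the base-SI form of the coulomb.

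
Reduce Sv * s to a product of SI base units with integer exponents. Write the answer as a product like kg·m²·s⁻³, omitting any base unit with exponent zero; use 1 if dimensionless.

m²·s⁻¹

Sv = m²·s⁻².
Combining: Sv·s = (m²·s⁻²) · s = m²·s⁻¹.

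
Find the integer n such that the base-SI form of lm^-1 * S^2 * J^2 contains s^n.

2

lm = cd.
So lm⁻¹ = cd⁻¹.
S = kg⁻¹·m⁻²·s³·A².
So S² = kg⁻²·m⁻⁴·s⁶·A⁴.
J = kg·m²·s⁻².
So J² = kg²·m⁴·s⁻⁴.
Combining: lm⁻¹·S²·J² = cd⁻¹ · (kg⁻²·m⁻⁴·s⁶·A⁴) · (kg²·m⁴·s⁻⁴) = s²·A⁴·cd⁻¹.
The exponent of s is 2.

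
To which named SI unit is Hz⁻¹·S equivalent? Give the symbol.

Hz = 1/s = s⁻¹ (frequency is cycles per second).
So Hz⁻¹ = s.
S = 1/Ω (conductance is reciprocal resistance),
    = kg⁻¹·m⁻²·s³·A².
Combining: Hz⁻¹·S = s · (kg⁻¹·m⁻²·s³·A²) = kg⁻¹·m⁻²·s⁴·A².
kg⁻¹·m⁻²·s⁴·A² is the base-SI form of the farad.

F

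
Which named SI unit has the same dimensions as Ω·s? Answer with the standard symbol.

H

Ω = kg·m²·s⁻³·A⁻².
Combining: Ω·s = (kg·m²·s⁻³·A⁻²) · s = kg·m²·s⁻²·A⁻².
kg·m²·s⁻²·A⁻² is the base-SI form of the henry.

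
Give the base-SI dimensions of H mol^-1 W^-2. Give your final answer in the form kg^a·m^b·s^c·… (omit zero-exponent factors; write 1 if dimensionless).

kg⁻¹·m⁻²·s⁴·A⁻²·mol⁻¹

H = Wb/A (inductance = flux per current),
    = kg·m²·s⁻²·A⁻².
W = J/s (power = energy per time),
    = kg·m²·s⁻³.
So W⁻² = kg⁻²·m⁻⁴·s⁶.
Combining: H·mol⁻¹·W⁻² = (kg·m²·s⁻²·A⁻²) · mol⁻¹ · (kg⁻²·m⁻⁴·s⁶) = kg⁻¹·m⁻²·s⁴·A⁻²·mol⁻¹.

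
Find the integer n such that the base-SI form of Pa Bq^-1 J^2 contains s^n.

Pa = N/m² (pressure = force per area),
    = kg·m⁻¹·s⁻².
Bq = 1/s = s⁻¹ (activity is decays per second).
So Bq⁻¹ = s.
J = N·m (work = force × distance),
    = kg·m²·s⁻².
So J² = kg²·m⁴·s⁻⁴.
Combining: Pa·Bq⁻¹·J² = (kg·m⁻¹·s⁻²) · s · (kg²·m⁴·s⁻⁴) = kg³·m³·s⁻⁵.
The exponent of s is -5.

-5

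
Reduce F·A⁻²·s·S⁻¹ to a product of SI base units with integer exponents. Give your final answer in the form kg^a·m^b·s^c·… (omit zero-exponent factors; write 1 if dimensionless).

F = C/V (capacitance = charge per voltage),
    = A·s/(kg·m²·s⁻³·A⁻¹) (substituting C and V),
    = kg⁻¹·m⁻²·s⁴·A².
S = 1/Ω (conductance is reciprocal resistance),
    = kg⁻¹·m⁻²·s³·A².
So S⁻¹ = kg·m²·s⁻³·A⁻².
Combining: F·A⁻²·s·S⁻¹ = (kg⁻¹·m⁻²·s⁴·A²) · A⁻² · s · (kg·m²·s⁻³·A⁻²) = s²·A⁻².

s²·A⁻²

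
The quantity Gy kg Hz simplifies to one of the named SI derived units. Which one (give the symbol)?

Gy = m²·s⁻².
Hz = s⁻¹.
Combining: Gy·kg·Hz = (m²·s⁻²) · kg · s⁻¹ = kg·m²·s⁻³.
kg·m²·s⁻³ is the base-SI form of the watt.

W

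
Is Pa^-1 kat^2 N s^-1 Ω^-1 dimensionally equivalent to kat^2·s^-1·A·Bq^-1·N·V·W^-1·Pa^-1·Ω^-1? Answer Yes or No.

No

Left side:
  Pa = N/m² (pressure = force per area),
      = kg·m⁻¹·s⁻².
  So Pa⁻¹ = kg⁻¹·m·s².
  kat = mol/s = s⁻¹·mol (catalytic activity).
  So kat² = s⁻²·mol².
  N = kg·m/s² = kg·m·s⁻² (force = mass × acceleration).
  Ω = V/A (resistance = voltage per current),
      = kg·m²·s⁻³·A⁻².
  So Ω⁻¹ = kg⁻¹·m⁻²·s³·A².
  Combining: Pa⁻¹·kat²·N·s⁻¹·Ω⁻¹ = (kg⁻¹·m·s²) · (s⁻²·mol²) · (kg·m·s⁻²) · s⁻¹ · (kg⁻¹·m⁻²·s³·A²) = kg⁻¹·A²·mol².
Right side:
  kat = s⁻¹·mol.
  So kat² = s⁻²·mol².
  Bq = s⁻¹.
  So Bq⁻¹ = s.
  N = kg·m·s⁻².
  V = kg·m²·s⁻³·A⁻¹.
  W = kg·m²·s⁻³.
  So W⁻¹ = kg⁻¹·m⁻²·s³.
  Pa = kg·m⁻¹·s⁻².
  So Pa⁻¹ = kg⁻¹·m·s².
  Ω = kg·m²·s⁻³·A⁻².
  So Ω⁻¹ = kg⁻¹·m⁻²·s³·A².
  Combining: kat²·s⁻¹·A·Bq⁻¹·N·V·W⁻¹·Pa⁻¹·Ω⁻¹ = (s⁻²·mol²) · s⁻¹ · A · s · (kg·m·s⁻²) · (kg·m²·s⁻³·A⁻¹) · (kg⁻¹·m⁻²·s³) · (kg⁻¹·m·s²) · (kg⁻¹·m⁻²·s³·A²) = kg⁻¹·s·A²·mol².
Left is kg⁻¹·A²·mol²; right is kg⁻¹·s·A²·mol² — different.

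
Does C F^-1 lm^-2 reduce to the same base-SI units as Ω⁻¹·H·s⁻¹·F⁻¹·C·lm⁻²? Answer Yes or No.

Left side:
  C = s·A.
  F = kg⁻¹·m⁻²·s⁴·A².
  So F⁻¹ = kg·m²·s⁻⁴·A⁻².
  lm = cd.
  So lm⁻² = cd⁻².
  Combining: C·F⁻¹·lm⁻² = (s·A) · (kg·m²·s⁻⁴·A⁻²) · cd⁻² = kg·m²·s⁻³·A⁻¹·cd⁻².
Right side:
  Ω = V/A (resistance = voltage per current),
      = kg·m²·s⁻³·A⁻².
  So Ω⁻¹ = kg⁻¹·m⁻²·s³·A².
  H = Wb/A (inductance = flux per current),
      = kg·m²·s⁻²·A⁻².
  F = C/V (capacitance = charge per voltage),
      = A·s/(kg·m²·s⁻³·A⁻¹) (substituting C and V),
      = kg⁻¹·m⁻²·s⁴·A².
  So F⁻¹ = kg·m²·s⁻⁴·A⁻².
  C = A·s = s·A (charge = current × time).
  lm = cd·sr = cd (luminous flux; sr is dimensionless).
  So lm⁻² = cd⁻².
  Combining: Ω⁻¹·H·s⁻¹·F⁻¹·C·lm⁻² = (kg⁻¹·m⁻²·s³·A²) · (kg·m²·s⁻²·A⁻²) · s⁻¹ · (kg·m²·s⁻⁴·A⁻²) · (s·A) · cd⁻² = kg·m²·s⁻³·A⁻¹·cd⁻².
Both reduce to kg·m²·s⁻³·A⁻¹·cd⁻².

Yes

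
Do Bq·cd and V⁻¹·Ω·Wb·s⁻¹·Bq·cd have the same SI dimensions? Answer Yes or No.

Left side:
  Bq = s⁻¹.
  Combining: Bq·cd = s⁻¹ · cd = s⁻¹·cd.
Right side:
  V = kg·m²·s⁻³·A⁻¹.
  So V⁻¹ = kg⁻¹·m⁻²·s³·A.
  Ω = kg·m²·s⁻³·A⁻².
  Wb = kg·m²·s⁻²·A⁻¹.
  Bq = s⁻¹.
  Combining: V⁻¹·Ω·Wb·s⁻¹·Bq·cd = (kg⁻¹·m⁻²·s³·A) · (kg·m²·s⁻³·A⁻²) · (kg·m²·s⁻²·A⁻¹) · s⁻¹ · s⁻¹ · cd = kg·m²·s⁻⁴·A⁻²·cd.
Left is s⁻¹·cd; right is kg·m²·s⁻⁴·A⁻²·cd — different.

No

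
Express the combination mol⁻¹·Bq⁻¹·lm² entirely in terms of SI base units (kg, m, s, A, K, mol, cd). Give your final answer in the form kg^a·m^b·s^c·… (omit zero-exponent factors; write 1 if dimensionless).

Bq = 1/s = s⁻¹ (activity is decays per second).
So Bq⁻¹ = s.
lm = cd·sr = cd (luminous flux; sr is dimensionless).
So lm² = cd².
Combining: mol⁻¹·Bq⁻¹·lm² = mol⁻¹ · s · cd² = s·mol⁻¹·cd².

s·mol⁻¹·cd²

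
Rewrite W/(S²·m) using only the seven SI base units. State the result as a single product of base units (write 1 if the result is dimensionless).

W = J/s (power = energy per time),
    = kg·m²·s⁻³.
S = 1/Ω (conductance is reciprocal resistance),
    = kg⁻¹·m⁻²·s³·A².
So S⁻² = kg²·m⁴·s⁻⁶·A⁻⁴.
Combining: W·S⁻²·m⁻¹ = (kg·m²·s⁻³) · (kg²·m⁴·s⁻⁶·A⁻⁴) · m⁻¹ = kg³·m⁵·s⁻⁹·A⁻⁴.

kg³·m⁵·s⁻⁹·A⁻⁴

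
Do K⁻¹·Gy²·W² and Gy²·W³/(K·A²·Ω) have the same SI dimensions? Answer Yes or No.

Yes

Left side:
  Gy = m²·s⁻².
  So Gy² = m⁴·s⁻⁴.
  W = kg·m²·s⁻³.
  So W² = kg²·m⁴·s⁻⁶.
  Combining: K⁻¹·Gy²·W² = K⁻¹ · (m⁴·s⁻⁴) · (kg²·m⁴·s⁻⁶) = kg²·m⁸·s⁻¹⁰·K⁻¹.
Right side:
  Gy = m²·s⁻².
  So Gy² = m⁴·s⁻⁴.
  Ω = kg·m²·s⁻³·A⁻².
  So Ω⁻¹ = kg⁻¹·m⁻²·s³·A².
  W = kg·m²·s⁻³.
  So W³ = kg³·m⁶·s⁻⁹.
  Combining: Gy²·K⁻¹·A⁻²·Ω⁻¹·W³ = (m⁴·s⁻⁴) · K⁻¹ · A⁻² · (kg⁻¹·m⁻²·s³·A²) · (kg³·m⁶·s⁻⁹) = kg²·m⁸·s⁻¹⁰·K⁻¹.
Both reduce to kg²·m⁸·s⁻¹⁰·K⁻¹.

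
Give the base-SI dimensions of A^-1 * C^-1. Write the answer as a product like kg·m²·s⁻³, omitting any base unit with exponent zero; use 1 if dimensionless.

s⁻¹·A⁻²

C = s·A.
So C⁻¹ = s⁻¹·A⁻¹.
Combining: A⁻¹·C⁻¹ = A⁻¹ · (s⁻¹·A⁻¹) = s⁻¹·A⁻².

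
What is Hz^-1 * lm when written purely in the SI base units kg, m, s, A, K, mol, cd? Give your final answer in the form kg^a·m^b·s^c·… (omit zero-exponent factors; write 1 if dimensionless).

Hz = s⁻¹.
So Hz⁻¹ = s.
lm = cd.
Combining: Hz⁻¹·lm = s · cd = s·cd.

s·cd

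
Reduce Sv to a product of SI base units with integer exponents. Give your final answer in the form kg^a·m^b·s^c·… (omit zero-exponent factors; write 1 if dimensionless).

m²·s⁻²

Sv = J/kg (equivalent dose = energy per mass),
    = m²·s⁻².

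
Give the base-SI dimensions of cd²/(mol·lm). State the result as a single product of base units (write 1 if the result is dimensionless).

mol⁻¹·cd

lm = cd.
So lm⁻¹ = cd⁻¹.
Combining: mol⁻¹·cd²·lm⁻¹ = mol⁻¹ · cd² · cd⁻¹ = mol⁻¹·cd.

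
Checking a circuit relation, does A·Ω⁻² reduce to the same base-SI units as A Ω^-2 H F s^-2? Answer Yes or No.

Left side:
  Ω = V/A (resistance = voltage per current),
      = kg·m²·s⁻³·A⁻².
  So Ω⁻² = kg⁻²·m⁻⁴·s⁶·A⁴.
  Combining: A·Ω⁻² = A · (kg⁻²·m⁻⁴·s⁶·A⁴) = kg⁻²·m⁻⁴·s⁶·A⁵.
Right side:
  Ω = V/A (resistance = voltage per current),
      = kg·m²·s⁻³·A⁻².
  So Ω⁻² = kg⁻²·m⁻⁴·s⁶·A⁴.
  H = Wb/A (inductance = flux per current),
      = kg·m²·s⁻²·A⁻².
  F = C/V (capacitance = charge per voltage),
      = A·s/(kg·m²·s⁻³·A⁻¹) (substituting C and V),
      = kg⁻¹·m⁻²·s⁴·A².
  Combining: A·Ω⁻²·H·F·s⁻² = A · (kg⁻²·m⁻⁴·s⁶·A⁴) · (kg·m²·s⁻²·A⁻²) · (kg⁻¹·m⁻²·s⁴·A²) · s⁻² = kg⁻²·m⁻⁴·s⁶·A⁵.
Both reduce to kg⁻²·m⁻⁴·s⁶·A⁵.

Yes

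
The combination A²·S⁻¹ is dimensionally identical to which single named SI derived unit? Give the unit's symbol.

W

S = kg⁻¹·m⁻²·s³·A².
So S⁻¹ = kg·m²·s⁻³·A⁻².
Combining: A²·S⁻¹ = A² · (kg·m²·s⁻³·A⁻²) = kg·m²·s⁻³.
kg·m²·s⁻³ is the base-SI form of the watt.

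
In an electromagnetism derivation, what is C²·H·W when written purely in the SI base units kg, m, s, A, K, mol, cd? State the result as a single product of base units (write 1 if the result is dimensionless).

C = A·s = s·A (charge = current × time).
So C² = s²·A².
H = Wb/A (inductance = flux per current),
    = kg·m²·s⁻²·A⁻².
W = J/s (power = energy per time),
    = kg·m²·s⁻³.
Combining: C²·H·W = (s²·A²) · (kg·m²·s⁻²·A⁻²) · (kg·m²·s⁻³) = kg²·m⁴·s⁻³.

kg²·m⁴·s⁻³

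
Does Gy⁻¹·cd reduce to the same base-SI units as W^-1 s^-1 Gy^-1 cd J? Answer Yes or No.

Left side:
  Gy = J/kg (absorbed dose = energy per mass),
      = m²·s⁻².
  So Gy⁻¹ = m⁻²·s².
  Combining: Gy⁻¹·cd = (m⁻²·s²) · cd = m⁻²·s²·cd.
Right side:
  W = kg·m²·s⁻³.
  So W⁻¹ = kg⁻¹·m⁻²·s³.
  Gy = m²·s⁻².
  So Gy⁻¹ = m⁻²·s².
  J = kg·m²·s⁻².
  Combining: W⁻¹·s⁻¹·Gy⁻¹·cd·J = (kg⁻¹·m⁻²·s³) · s⁻¹ · (m⁻²·s²) · cd · (kg·m²·s⁻²) = m⁻²·s²·cd.
Both reduce to m⁻²·s²·cd.

Yes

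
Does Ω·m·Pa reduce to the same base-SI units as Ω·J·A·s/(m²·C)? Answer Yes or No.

Left side:
  Ω = V/A (resistance = voltage per current),
      = kg·m²·s⁻³·A⁻².
  Pa = N/m² (pressure = force per area),
      = kg·m⁻¹·s⁻².
  Combining: Ω·m·Pa = (kg·m²·s⁻³·A⁻²) · m · (kg·m⁻¹·s⁻²) = kg²·m²·s⁻⁵·A⁻².
Right side:
  Ω = V/A (resistance = voltage per current),
      = kg·m²·s⁻³·A⁻².
  J = N·m (work = force × distance),
      = kg·m²·s⁻².
  C = A·s = s·A (charge = current × time).
  So C⁻¹ = s⁻¹·A⁻¹.
  Combining: Ω·J·m⁻²·A·s·C⁻¹ = (kg·m²·s⁻³·A⁻²) · (kg·m²·s⁻²) · m⁻² · A · s · (s⁻¹·A⁻¹) = kg²·m²·s⁻⁵·A⁻².
Both reduce to kg²·m²·s⁻⁵·A⁻².

Yes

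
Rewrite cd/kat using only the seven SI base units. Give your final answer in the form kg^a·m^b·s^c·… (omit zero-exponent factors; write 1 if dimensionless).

kat = s⁻¹·mol.
So kat⁻¹ = s·mol⁻¹.
Combining: cd·kat⁻¹ = cd · (s·mol⁻¹) = s·mol⁻¹·cd.

s·mol⁻¹·cd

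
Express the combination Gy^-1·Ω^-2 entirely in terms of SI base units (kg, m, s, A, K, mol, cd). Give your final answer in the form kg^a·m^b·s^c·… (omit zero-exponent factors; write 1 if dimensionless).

Gy = m²·s⁻².
So Gy⁻¹ = m⁻²·s².
Ω = kg·m²·s⁻³·A⁻².
So Ω⁻² = kg⁻²·m⁻⁴·s⁶·A⁴.
Combining: Gy⁻¹·Ω⁻² = (m⁻²·s²) · (kg⁻²·m⁻⁴·s⁶·A⁴) = kg⁻²·m⁻⁶·s⁸·A⁴.

kg⁻²·m⁻⁶·s⁸·A⁴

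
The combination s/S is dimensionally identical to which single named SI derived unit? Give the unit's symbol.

H

S = kg⁻¹·m⁻²·s³·A².
So S⁻¹ = kg·m²·s⁻³·A⁻².
Combining: s·S⁻¹ = s · (kg·m²·s⁻³·A⁻²) = kg·m²·s⁻²·A⁻².
kg·m²·s⁻²·A⁻² is the base-SI form of the henry.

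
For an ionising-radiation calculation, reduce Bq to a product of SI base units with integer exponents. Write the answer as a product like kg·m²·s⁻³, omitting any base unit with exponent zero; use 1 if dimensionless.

s⁻¹

Bq = s⁻¹.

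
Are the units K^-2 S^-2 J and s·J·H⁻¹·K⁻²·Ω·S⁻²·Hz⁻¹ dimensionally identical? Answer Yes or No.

No

Left side:
  S = 1/Ω (conductance is reciprocal resistance),
      = kg⁻¹·m⁻²·s³·A².
  So S⁻² = kg²·m⁴·s⁻⁶·A⁻⁴.
  J = N·m (work = force × distance),
      = kg·m²·s⁻².
  Combining: K⁻²·S⁻²·J = K⁻² · (kg²·m⁴·s⁻⁶·A⁻⁴) · (kg·m²·s⁻²) = kg³·m⁶·s⁻⁸·A⁻⁴·K⁻².
Right side:
  J = N·m (work = force × distance),
      = kg·m²·s⁻².
  H = Wb/A (inductance = flux per current),
      = kg·m²·s⁻²·A⁻².
  So H⁻¹ = kg⁻¹·m⁻²·s²·A².
  Ω = V/A (resistance = voltage per current),
      = kg·m²·s⁻³·A⁻².
  S = 1/Ω (conductance is reciprocal resistance),
      = kg⁻¹·m⁻²·s³·A².
  So S⁻² = kg²·m⁴·s⁻⁶·A⁻⁴.
  Hz = 1/s = s⁻¹ (frequency is cycles per second).
  So Hz⁻¹ = s.
  Combining: s·J·H⁻¹·K⁻²·Ω·S⁻²·Hz⁻¹ = s · (kg·m²·s⁻²) · (kg⁻¹·m⁻²·s²·A²) · K⁻² · (kg·m²·s⁻³·A⁻²) · (kg²·m⁴·s⁻⁶·A⁻⁴) · s = kg³·m⁶·s⁻⁷·A⁻⁴·K⁻².
Left is kg³·m⁶·s⁻⁸·A⁻⁴·K⁻²; right is kg³·m⁶·s⁻⁷·A⁻⁴·K⁻² — different.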